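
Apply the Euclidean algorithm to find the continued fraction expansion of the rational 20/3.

[6; 1, 2]

Run the Euclidean algorithm on 20 and 3; the successive quotients are the partial quotients a_0, a_1, ... (each step inverts the fractional part left over by the previous one):
  20 = 6*3 + 2, so a_0 = 6.
  3 = 1*2 + 1, so a_1 = 1.
  2 = 2*1 + 0, so a_2 = 2.
The remainder reaches 0 after 3 divisions, so the expansion has 3 partial quotients, read off in order.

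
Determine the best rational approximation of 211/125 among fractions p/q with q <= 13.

22/13

Expand x = 211/125 as a continued fraction with the Euclidean algorithm:
  211 = 1*125 + 86, so a_0 = 1.
  125 = 1*86 + 39, so a_1 = 1.
  86 = 2*39 + 8, so a_2 = 2.
  39 = 4*8 + 7, so a_3 = 4.
  8 = 1*7 + 1, so a_4 = 1.
  7 = 7*1 + 0, so a_5 = 7.
so x = [1; 1, 2, 4, 1, 7].
Convergents (p_i = a_i*p_{i-1} + p_{i-2}, q_i = a_i*q_{i-1} + q_{i-2} with p_{-2}=0, p_{-1}=1, q_{-2}=1, q_{-1}=0), until the denominator exceeds 13:
  i=0: a_0=1, p_0 = 1*1 + 0 = 1, q_0 = 1*0 + 1 = 1.
  i=1: a_1=1, p_1 = 1*1 + 1 = 2, q_1 = 1*1 + 0 = 1.
  i=2: a_2=2, p_2 = 2*2 + 1 = 5, q_2 = 2*1 + 1 = 3.
  i=3: a_3=4, p_3 = 4*5 + 2 = 22, q_3 = 4*3 + 1 = 13.
  i=4: a_4=1, p_4 = 1*22 + 5 = 27, q_4 = 1*13 + 3 = 16.
q_4 = 16 > 13, so the last convergent with denominator <= 13 is p_3/q_3 = 22/13.
The closest fraction with denominator <= 13 is either p_3/q_3 or the intermediate fraction (k*p_3 + p_2)/(k*q_3 + q_2) with the largest k >= 1 whose denominator stays <= 13; these approach x as k grows, and every other convergent or intermediate fraction in range is farther away.
Largest k: floor((13 - q_2)/q_3) = floor((13 - 3)/13) = 0.
Since k = 0, no intermediate fraction beyond p_3/q_3 has denominator <= 13, so the convergent 22/13 is the closest (its error is |211*13 - 22*125|/(125*13) = 7/1625).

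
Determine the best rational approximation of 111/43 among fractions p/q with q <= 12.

31/12

Expand x = 111/43 as a continued fraction with the Euclidean algorithm:
  111 = 2*43 + 25, so a_0 = 2.
  43 = 1*25 + 18, so a_1 = 1.
  25 = 1*18 + 7, so a_2 = 1.
  18 = 2*7 + 4, so a_3 = 2.
  7 = 1*4 + 3, so a_4 = 1.
  4 = 1*3 + 1, so a_5 = 1.
  3 = 3*1 + 0, so a_6 = 3.
so x = [2; 1, 1, 2, 1, 1, 3].
Convergents (p_i = a_i*p_{i-1} + p_{i-2}, q_i = a_i*q_{i-1} + q_{i-2} with p_{-2}=0, p_{-1}=1, q_{-2}=1, q_{-1}=0), until the denominator exceeds 12:
  i=0: a_0=2, p_0 = 2*1 + 0 = 2, q_0 = 2*0 + 1 = 1.
  i=1: a_1=1, p_1 = 1*2 + 1 = 3, q_1 = 1*1 + 0 = 1.
  i=2: a_2=1, p_2 = 1*3 + 2 = 5, q_2 = 1*1 + 1 = 2.
  i=3: a_3=2, p_3 = 2*5 + 3 = 13, q_3 = 2*2 + 1 = 5.
  i=4: a_4=1, p_4 = 1*13 + 5 = 18, q_4 = 1*5 + 2 = 7.
  i=5: a_5=1, p_5 = 1*18 + 13 = 31, q_5 = 1*7 + 5 = 12.
  i=6: a_6=3, p_6 = 3*31 + 18 = 111, q_6 = 3*12 + 7 = 43.
q_6 = 43 > 12, so the last convergent with denominator <= 12 is p_5/q_5 = 31/12.
The closest fraction with denominator <= 12 is either p_5/q_5 or the intermediate fraction (k*p_5 + p_4)/(k*q_5 + q_4) with the largest k >= 1 whose denominator stays <= 12; these approach x as k grows, and every other convergent or intermediate fraction in range is farther away.
Largest k: floor((12 - q_4)/q_5) = floor((12 - 7)/12) = 0.
Since k = 0, no intermediate fraction beyond p_5/q_5 has denominator <= 12, so the convergent 31/12 is the closest (its error is |111*12 - 31*43|/(43*12) = 1/516).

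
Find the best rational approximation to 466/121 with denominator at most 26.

77/20

Expand x = 466/121 as a continued fraction with the Euclidean algorithm:
  466 = 3*121 + 103, so a_0 = 3.
  121 = 1*103 + 18, so a_1 = 1.
  103 = 5*18 + 13, so a_2 = 5.
  18 = 1*13 + 5, so a_3 = 1.
  13 = 2*5 + 3, so a_4 = 2.
  5 = 1*3 + 2, so a_5 = 1.
  3 = 1*2 + 1, so a_6 = 1.
  2 = 2*1 + 0, so a_7 = 2.
so x = [3; 1, 5, 1, 2, 1, 1, 2].
Convergents (p_i = a_i*p_{i-1} + p_{i-2}, q_i = a_i*q_{i-1} + q_{i-2} with p_{-2}=0, p_{-1}=1, q_{-2}=1, q_{-1}=0), until the denominator exceeds 26:
  i=0: a_0=3, p_0 = 3*1 + 0 = 3, q_0 = 3*0 + 1 = 1.
  i=1: a_1=1, p_1 = 1*3 + 1 = 4, q_1 = 1*1 + 0 = 1.
  i=2: a_2=5, p_2 = 5*4 + 3 = 23, q_2 = 5*1 + 1 = 6.
  i=3: a_3=1, p_3 = 1*23 + 4 = 27, q_3 = 1*6 + 1 = 7.
  i=4: a_4=2, p_4 = 2*27 + 23 = 77, q_4 = 2*7 + 6 = 20.
  i=5: a_5=1, p_5 = 1*77 + 27 = 104, q_5 = 1*20 + 7 = 27.
q_5 = 27 > 26, so the last convergent with denominator <= 26 is p_4/q_4 = 77/20.
The closest fraction with denominator <= 26 is either p_4/q_4 or the intermediate fraction (k*p_4 + p_3)/(k*q_4 + q_3) with the largest k >= 1 whose denominator stays <= 26; these approach x as k grows, and every other convergent or intermediate fraction in range is farther away.
Largest k: floor((26 - q_3)/q_4) = floor((26 - 7)/20) = 0.
Since k = 0, no intermediate fraction beyond p_4/q_4 has denominator <= 26, so the convergent 77/20 is the closest (its error is |466*20 - 77*121|/(121*20) = 3/2420).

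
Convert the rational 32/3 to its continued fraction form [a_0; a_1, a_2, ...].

Run the Euclidean algorithm on 32 and 3; the successive quotients are the partial quotients a_0, a_1, ... (each step inverts the fractional part left over by the previous one):
  32 = 10*3 + 2, so a_0 = 10.
  3 = 1*2 + 1, so a_1 = 1.
  2 = 2*1 + 0, so a_2 = 2.
The remainder reaches 0 after 3 divisions, so the expansion has 3 partial quotients, read off in order.

[10; 1, 2]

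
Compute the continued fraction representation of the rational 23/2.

Run the Euclidean algorithm on 23 and 2; the successive quotients are the partial quotients a_0, a_1, ... (each step inverts the fractional part left over by the previous one):
  23 = 11*2 + 1, so a_0 = 11.
  2 = 2*1 + 0, so a_1 = 2.
The remainder reaches 0 after 2 divisions, so the expansion has 2 partial quotients, read off in order.

[11; 2]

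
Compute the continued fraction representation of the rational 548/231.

Run the Euclidean algorithm on 548 and 231; the successive quotients are the partial quotients a_0, a_1, ... (each step inverts the fractional part left over by the previous one):
  548 = 2*231 + 86, so a_0 = 2.
  231 = 2*86 + 59, so a_1 = 2.
  86 = 1*59 + 27, so a_2 = 1.
  59 = 2*27 + 5, so a_3 = 2.
  27 = 5*5 + 2, so a_4 = 5.
  5 = 2*2 + 1, so a_5 = 2.
  2 = 2*1 + 0, so a_6 = 2.
The remainder reaches 0 after 7 divisions, so the expansion has 7 partial quotients, read off in order.

[2; 2, 1, 2, 5, 2, 2]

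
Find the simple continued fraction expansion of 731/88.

[8; 3, 3, 1, 6]

Run the Euclidean algorithm on 731 and 88; the successive quotients are the partial quotients a_0, a_1, ... (each step inverts the fractional part left over by the previous one):
  731 = 8*88 + 27, so a_0 = 8.
  88 = 3*27 + 7, so a_1 = 3.
  27 = 3*7 + 6, so a_2 = 3.
  7 = 1*6 + 1, so a_3 = 1.
  6 = 6*1 + 0, so a_4 = 6.
The remainder reaches 0 after 5 divisions, so the expansion has 5 partial quotients, read off in order.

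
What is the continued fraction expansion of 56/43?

[1; 3, 3, 4]

Run the Euclidean algorithm on 56 and 43; the successive quotients are the partial quotients a_0, a_1, ... (each step inverts the fractional part left over by the previous one):
  56 = 1*43 + 13, so a_0 = 1.
  43 = 3*13 + 4, so a_1 = 3.
  13 = 3*4 + 1, so a_2 = 3.
  4 = 4*1 + 0, so a_3 = 4.
The remainder reaches 0 after 4 divisions, so the expansion has 4 partial quotients, read off in order.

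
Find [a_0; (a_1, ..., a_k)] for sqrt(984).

[31; (2, 1, 2, 2, 7, 2, 2, 1, 2, 62)]

Write x_i = (sqrt(984) + m_i)/d_i with (m_0, d_0) = (0, 1). a_0 = floor(sqrt(984)) = 31, since 31^2 = 961 <= 984 < 1024 = 32^2.
Iterate m_{i+1} = d_i*a_i - m_i, d_{i+1} = (984 - m_{i+1}^2)/d_i, a_{i+1} = floor((a_0 + m_{i+1})/d_{i+1}):
  m_1 = 1*31 - 0 = 31, d_1 = (984 - 31^2)/1 = 23/1 = 23, a_1 = floor((31 + 31)/23) = 2.
  m_2 = 23*2 - 31 = 15, d_2 = (984 - 15^2)/23 = 759/23 = 33, a_2 = floor((31 + 15)/33) = 1.
  m_3 = 33*1 - 15 = 18, d_3 = (984 - 18^2)/33 = 660/33 = 20, a_3 = floor((31 + 18)/20) = 2.
  m_4 = 20*2 - 18 = 22, d_4 = (984 - 22^2)/20 = 500/20 = 25, a_4 = floor((31 + 22)/25) = 2.
  m_5 = 25*2 - 22 = 28, d_5 = (984 - 28^2)/25 = 200/25 = 8, a_5 = floor((31 + 28)/8) = 7.
  m_6 = 8*7 - 28 = 28, d_6 = (984 - 28^2)/8 = 200/8 = 25, a_6 = floor((31 + 28)/25) = 2.
  m_7 = 25*2 - 28 = 22, d_7 = (984 - 22^2)/25 = 500/25 = 20, a_7 = floor((31 + 22)/20) = 2.
  m_8 = 20*2 - 22 = 18, d_8 = (984 - 18^2)/20 = 660/20 = 33, a_8 = floor((31 + 18)/33) = 1.
  m_9 = 33*1 - 18 = 15, d_9 = (984 - 15^2)/33 = 759/33 = 23, a_9 = floor((31 + 15)/23) = 2.
  m_10 = 23*2 - 15 = 31, d_10 = (984 - 31^2)/23 = 23/23 = 1, a_10 = floor((31 + 31)/1) = 62.
  m_11 = 1*62 - 31 = 31, d_11 = (984 - 31^2)/1 = 23/1 = 23: (m_11, d_11) = (m_1, d_1) = (31, 23), so from here the quotients repeat a_1, ..., a_10; the period length is 10.
Hence the expansion of sqrt(984) is a_0 = 31 followed by the repeating block 2, 1, 2, 2, 7, 2, 2, 1, 2, 62 (period 10).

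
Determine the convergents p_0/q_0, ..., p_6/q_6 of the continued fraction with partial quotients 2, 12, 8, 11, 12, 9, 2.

Using the convergent recurrence p_i = a_i*p_{i-1} + p_{i-2}, q_i = a_i*q_{i-1} + q_{i-2} with p_{-2}=0, p_{-1}=1, q_{-2}=1, q_{-1}=0:
  i=0: a_0=2, p_0 = 2*1 + 0 = 2, q_0 = 2*0 + 1 = 1.
  i=1: a_1=12, p_1 = 12*2 + 1 = 25, q_1 = 12*1 + 0 = 12.
  i=2: a_2=8, p_2 = 8*25 + 2 = 202, q_2 = 8*12 + 1 = 97.
  i=3: a_3=11, p_3 = 11*202 + 25 = 2247, q_3 = 11*97 + 12 = 1079.
  i=4: a_4=12, p_4 = 12*2247 + 202 = 27166, q_4 = 12*1079 + 97 = 13045.
  i=5: a_5=9, p_5 = 9*27166 + 2247 = 246741, q_5 = 9*13045 + 1079 = 118484.
  i=6: a_6=2, p_6 = 2*246741 + 27166 = 520648, q_6 = 2*118484 + 13045 = 250013.

2/1, 25/12, 202/97, 2247/1079, 27166/13045, 246741/118484, 520648/250013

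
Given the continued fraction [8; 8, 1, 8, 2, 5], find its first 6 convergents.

8/1, 65/8, 73/9, 649/80, 1371/169, 7504/925

Using the convergent recurrence p_i = a_i*p_{i-1} + p_{i-2}, q_i = a_i*q_{i-1} + q_{i-2} with p_{-2}=0, p_{-1}=1, q_{-2}=1, q_{-1}=0:
  i=0: a_0=8, p_0 = 8*1 + 0 = 8, q_0 = 8*0 + 1 = 1.
  i=1: a_1=8, p_1 = 8*8 + 1 = 65, q_1 = 8*1 + 0 = 8.
  i=2: a_2=1, p_2 = 1*65 + 8 = 73, q_2 = 1*8 + 1 = 9.
  i=3: a_3=8, p_3 = 8*73 + 65 = 649, q_3 = 8*9 + 8 = 80.
  i=4: a_4=2, p_4 = 2*649 + 73 = 1371, q_4 = 2*80 + 9 = 169.
  i=5: a_5=5, p_5 = 5*1371 + 649 = 7504, q_5 = 5*169 + 80 = 925.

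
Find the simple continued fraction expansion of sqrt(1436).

[37; (1, 8, 2, 18, 2, 8, 1, 74)]

Write x_i = (sqrt(1436) + m_i)/d_i with (m_0, d_0) = (0, 1). a_0 = floor(sqrt(1436)) = 37, since 37^2 = 1369 <= 1436 < 1444 = 38^2.
Iterate m_{i+1} = d_i*a_i - m_i, d_{i+1} = (1436 - m_{i+1}^2)/d_i, a_{i+1} = floor((a_0 + m_{i+1})/d_{i+1}):
  m_1 = 1*37 - 0 = 37, d_1 = (1436 - 37^2)/1 = 67/1 = 67, a_1 = floor((37 + 37)/67) = 1.
  m_2 = 67*1 - 37 = 30, d_2 = (1436 - 30^2)/67 = 536/67 = 8, a_2 = floor((37 + 30)/8) = 8.
  m_3 = 8*8 - 30 = 34, d_3 = (1436 - 34^2)/8 = 280/8 = 35, a_3 = floor((37 + 34)/35) = 2.
  m_4 = 35*2 - 34 = 36, d_4 = (1436 - 36^2)/35 = 140/35 = 4, a_4 = floor((37 + 36)/4) = 18.
  m_5 = 4*18 - 36 = 36, d_5 = (1436 - 36^2)/4 = 140/4 = 35, a_5 = floor((37 + 36)/35) = 2.
  m_6 = 35*2 - 36 = 34, d_6 = (1436 - 34^2)/35 = 280/35 = 8, a_6 = floor((37 + 34)/8) = 8.
  m_7 = 8*8 - 34 = 30, d_7 = (1436 - 30^2)/8 = 536/8 = 67, a_7 = floor((37 + 30)/67) = 1.
  m_8 = 67*1 - 30 = 37, d_8 = (1436 - 37^2)/67 = 67/67 = 1, a_8 = floor((37 + 37)/1) = 74.
  m_9 = 1*74 - 37 = 37, d_9 = (1436 - 37^2)/1 = 67/1 = 67: (m_9, d_9) = (m_1, d_1) = (37, 67), so from here the quotients repeat a_1, ..., a_8; the period length is 8.
Hence the expansion of sqrt(1436) is a_0 = 37 followed by the repeating block 1, 8, 2, 18, 2, 8, 1, 74 (period 8).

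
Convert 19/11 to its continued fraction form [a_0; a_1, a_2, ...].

[1; 1, 2, 1, 2]

Run the Euclidean algorithm on 19 and 11; the successive quotients are the partial quotients a_0, a_1, ... (each step inverts the fractional part left over by the previous one):
  19 = 1*11 + 8, so a_0 = 1.
  11 = 1*8 + 3, so a_1 = 1.
  8 = 2*3 + 2, so a_2 = 2.
  3 = 1*2 + 1, so a_3 = 1.
  2 = 2*1 + 0, so a_4 = 2.
The remainder reaches 0 after 5 divisions, so the expansion has 5 partial quotients, read off in order.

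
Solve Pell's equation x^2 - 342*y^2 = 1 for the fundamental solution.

First expand sqrt(342) as a continued fraction. With x_i = (sqrt(342) + m_i)/d_i and (m_0, d_0) = (0, 1): a_0 = floor(sqrt(342)) = 18, since 18^2 = 324 <= 342 < 361 = 19^2.
Iterate m_{i+1} = d_i*a_i - m_i, d_{i+1} = (342 - m_{i+1}^2)/d_i, a_{i+1} = floor((a_0 + m_{i+1})/d_{i+1}):
  m_1 = 1*18 - 0 = 18, d_1 = (342 - 18^2)/1 = 18/1 = 18, a_1 = floor((18 + 18)/18) = 2.
  m_2 = 18*2 - 18 = 18, d_2 = (342 - 18^2)/18 = 18/18 = 1, a_2 = floor((18 + 18)/1) = 36.
  m_3 = 1*36 - 18 = 18, d_3 = (342 - 18^2)/1 = 18/1 = 18: (m_3, d_3) = (m_1, d_1) = (18, 18), so from here the quotients repeat a_1, a_2; the period length is 2.
So sqrt(342) = [18; (2, 36)] with period length k = 2.
k is even, so the fundamental solution of x^2 - 342y^2 = 1 is (p_{k-1}, q_{k-1}) = (p_1, q_1); compute convergents through index 1.
Convergents (p_i = a_i*p_{i-1} + p_{i-2}, q_i = a_i*q_{i-1} + q_{i-2} with p_{-2}=0, p_{-1}=1, q_{-2}=1, q_{-1}=0):
  i=0: a_0=18, p_0 = 18*1 + 0 = 18, q_0 = 18*0 + 1 = 1.
  i=1: a_1=2, p_1 = 2*18 + 1 = 37, q_1 = 2*1 + 0 = 2.
Check: 37^2 - 342*2^2 = 1369 - 1368 = 1, so (x, y) = (37, 2) solves the equation, and by the theorem it is the least positive solution.

(x, y) = (37, 2)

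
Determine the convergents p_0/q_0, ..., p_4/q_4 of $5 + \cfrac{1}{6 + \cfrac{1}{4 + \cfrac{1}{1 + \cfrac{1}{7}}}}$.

Using the convergent recurrence p_i = a_i*p_{i-1} + p_{i-2}, q_i = a_i*q_{i-1} + q_{i-2} with p_{-2}=0, p_{-1}=1, q_{-2}=1, q_{-1}=0:
  i=0: a_0=5, p_0 = 5*1 + 0 = 5, q_0 = 5*0 + 1 = 1.
  i=1: a_1=6, p_1 = 6*5 + 1 = 31, q_1 = 6*1 + 0 = 6.
  i=2: a_2=4, p_2 = 4*31 + 5 = 129, q_2 = 4*6 + 1 = 25.
  i=3: a_3=1, p_3 = 1*129 + 31 = 160, q_3 = 1*25 + 6 = 31.
  i=4: a_4=7, p_4 = 7*160 + 129 = 1249, q_4 = 7*31 + 25 = 242.

5/1, 31/6, 129/25, 160/31, 1249/242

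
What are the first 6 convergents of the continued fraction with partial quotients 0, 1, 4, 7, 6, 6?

Using the convergent recurrence p_i = a_i*p_{i-1} + p_{i-2}, q_i = a_i*q_{i-1} + q_{i-2} with p_{-2}=0, p_{-1}=1, q_{-2}=1, q_{-1}=0:
  i=0: a_0=0, p_0 = 0*1 + 0 = 0, q_0 = 0*0 + 1 = 1.
  i=1: a_1=1, p_1 = 1*0 + 1 = 1, q_1 = 1*1 + 0 = 1.
  i=2: a_2=4, p_2 = 4*1 + 0 = 4, q_2 = 4*1 + 1 = 5.
  i=3: a_3=7, p_3 = 7*4 + 1 = 29, q_3 = 7*5 + 1 = 36.
  i=4: a_4=6, p_4 = 6*29 + 4 = 178, q_4 = 6*36 + 5 = 221.
  i=5: a_5=6, p_5 = 6*178 + 29 = 1097, q_5 = 6*221 + 36 = 1362.

0/1, 1/1, 4/5, 29/36, 178/221, 1097/1362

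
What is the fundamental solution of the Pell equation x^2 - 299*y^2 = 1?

First expand sqrt(299) as a continued fraction. With x_i = (sqrt(299) + m_i)/d_i and (m_0, d_0) = (0, 1): a_0 = floor(sqrt(299)) = 17, since 17^2 = 289 <= 299 < 324 = 18^2.
Iterate m_{i+1} = d_i*a_i - m_i, d_{i+1} = (299 - m_{i+1}^2)/d_i, a_{i+1} = floor((a_0 + m_{i+1})/d_{i+1}):
  m_1 = 1*17 - 0 = 17, d_1 = (299 - 17^2)/1 = 10/1 = 10, a_1 = floor((17 + 17)/10) = 3.
  m_2 = 10*3 - 17 = 13, d_2 = (299 - 13^2)/10 = 130/10 = 13, a_2 = floor((17 + 13)/13) = 2.
  m_3 = 13*2 - 13 = 13, d_3 = (299 - 13^2)/13 = 130/13 = 10, a_3 = floor((17 + 13)/10) = 3.
  m_4 = 10*3 - 13 = 17, d_4 = (299 - 17^2)/10 = 10/10 = 1, a_4 = floor((17 + 17)/1) = 34.
  m_5 = 1*34 - 17 = 17, d_5 = (299 - 17^2)/1 = 10/1 = 10: (m_5, d_5) = (m_1, d_1) = (17, 10), so from here the quotients repeat a_1, ..., a_4; the period length is 4.
So sqrt(299) = [17; (3, 2, 3, 34)] with period length k = 4.
k is even, so the fundamental solution of x^2 - 299y^2 = 1 is (p_{k-1}, q_{k-1}) = (p_3, q_3); compute convergents through index 3.
Convergents (p_i = a_i*p_{i-1} + p_{i-2}, q_i = a_i*q_{i-1} + q_{i-2} with p_{-2}=0, p_{-1}=1, q_{-2}=1, q_{-1}=0):
  i=0: a_0=17, p_0 = 17*1 + 0 = 17, q_0 = 17*0 + 1 = 1.
  i=1: a_1=3, p_1 = 3*17 + 1 = 52, q_1 = 3*1 + 0 = 3.
  i=2: a_2=2, p_2 = 2*52 + 17 = 121, q_2 = 2*3 + 1 = 7.
  i=3: a_3=3, p_3 = 3*121 + 52 = 415, q_3 = 3*7 + 3 = 24.
Check: 415^2 - 299*24^2 = 172225 - 172224 = 1, so (x, y) = (415, 24) solves the equation, and by the theorem it is the least positive solution.

(x, y) = (415, 24)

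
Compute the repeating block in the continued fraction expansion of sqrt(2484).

[49; (1, 5, 4, 5, 1, 98)]

Write x_i = (sqrt(2484) + m_i)/d_i with (m_0, d_0) = (0, 1). a_0 = floor(sqrt(2484)) = 49, since 49^2 = 2401 <= 2484 < 2500 = 50^2.
Iterate m_{i+1} = d_i*a_i - m_i, d_{i+1} = (2484 - m_{i+1}^2)/d_i, a_{i+1} = floor((a_0 + m_{i+1})/d_{i+1}):
  m_1 = 1*49 - 0 = 49, d_1 = (2484 - 49^2)/1 = 83/1 = 83, a_1 = floor((49 + 49)/83) = 1.
  m_2 = 83*1 - 49 = 34, d_2 = (2484 - 34^2)/83 = 1328/83 = 16, a_2 = floor((49 + 34)/16) = 5.
  m_3 = 16*5 - 34 = 46, d_3 = (2484 - 46^2)/16 = 368/16 = 23, a_3 = floor((49 + 46)/23) = 4.
  m_4 = 23*4 - 46 = 46, d_4 = (2484 - 46^2)/23 = 368/23 = 16, a_4 = floor((49 + 46)/16) = 5.
  m_5 = 16*5 - 46 = 34, d_5 = (2484 - 34^2)/16 = 1328/16 = 83, a_5 = floor((49 + 34)/83) = 1.
  m_6 = 83*1 - 34 = 49, d_6 = (2484 - 49^2)/83 = 83/83 = 1, a_6 = floor((49 + 49)/1) = 98.
  m_7 = 1*98 - 49 = 49, d_7 = (2484 - 49^2)/1 = 83/1 = 83: (m_7, d_7) = (m_1, d_1) = (49, 83), so from here the quotients repeat a_1, ..., a_6; the period length is 6.
Hence the expansion of sqrt(2484) is a_0 = 49 followed by the repeating block 1, 5, 4, 5, 1, 98 (period 6).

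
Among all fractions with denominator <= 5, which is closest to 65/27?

12/5

Expand x = 65/27 as a continued fraction with the Euclidean algorithm:
  65 = 2*27 + 11, so a_0 = 2.
  27 = 2*11 + 5, so a_1 = 2.
  11 = 2*5 + 1, so a_2 = 2.
  5 = 5*1 + 0, so a_3 = 5.
so x = [2; 2, 2, 5].
Convergents (p_i = a_i*p_{i-1} + p_{i-2}, q_i = a_i*q_{i-1} + q_{i-2} with p_{-2}=0, p_{-1}=1, q_{-2}=1, q_{-1}=0), until the denominator exceeds 5:
  i=0: a_0=2, p_0 = 2*1 + 0 = 2, q_0 = 2*0 + 1 = 1.
  i=1: a_1=2, p_1 = 2*2 + 1 = 5, q_1 = 2*1 + 0 = 2.
  i=2: a_2=2, p_2 = 2*5 + 2 = 12, q_2 = 2*2 + 1 = 5.
  i=3: a_3=5, p_3 = 5*12 + 5 = 65, q_3 = 5*5 + 2 = 27.
q_3 = 27 > 5, so the last convergent with denominator <= 5 is p_2/q_2 = 12/5.
The closest fraction with denominator <= 5 is either p_2/q_2 or the intermediate fraction (k*p_2 + p_1)/(k*q_2 + q_1) with the largest k >= 1 whose denominator stays <= 5; these approach x as k grows, and every other convergent or intermediate fraction in range is farther away.
Largest k: floor((5 - q_1)/q_2) = floor((5 - 2)/5) = 0.
Since k = 0, no intermediate fraction beyond p_2/q_2 has denominator <= 5, so the convergent 12/5 is the closest (its error is |65*5 - 12*27|/(27*5) = 1/135).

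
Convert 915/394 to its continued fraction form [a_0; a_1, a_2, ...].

[2; 3, 9, 1, 3, 3]

Run the Euclidean algorithm on 915 and 394; the successive quotients are the partial quotients a_0, a_1, ... (each step inverts the fractional part left over by the previous one):
  915 = 2*394 + 127, so a_0 = 2.
  394 = 3*127 + 13, so a_1 = 3.
  127 = 9*13 + 10, so a_2 = 9.
  13 = 1*10 + 3, so a_3 = 1.
  10 = 3*3 + 1, so a_4 = 3.
  3 = 3*1 + 0, so a_5 = 3.
The remainder reaches 0 after 6 divisions, so the expansion has 6 partial quotients, read off in order.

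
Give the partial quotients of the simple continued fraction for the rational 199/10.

[19; 1, 9]

Run the Euclidean algorithm on 199 and 10; the successive quotients are the partial quotients a_0, a_1, ... (each step inverts the fractional part left over by the previous one):
  199 = 19*10 + 9, so a_0 = 19.
  10 = 1*9 + 1, so a_1 = 1.
  9 = 9*1 + 0, so a_2 = 9.
The remainder reaches 0 after 3 divisions, so the expansion has 3 partial quotients, read off in order.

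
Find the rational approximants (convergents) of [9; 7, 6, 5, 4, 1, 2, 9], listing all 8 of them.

9/1, 64/7, 393/43, 2029/222, 8509/931, 10538/1153, 29585/3237, 276803/30286

Using the convergent recurrence p_i = a_i*p_{i-1} + p_{i-2}, q_i = a_i*q_{i-1} + q_{i-2} with p_{-2}=0, p_{-1}=1, q_{-2}=1, q_{-1}=0:
  i=0: a_0=9, p_0 = 9*1 + 0 = 9, q_0 = 9*0 + 1 = 1.
  i=1: a_1=7, p_1 = 7*9 + 1 = 64, q_1 = 7*1 + 0 = 7.
  i=2: a_2=6, p_2 = 6*64 + 9 = 393, q_2 = 6*7 + 1 = 43.
  i=3: a_3=5, p_3 = 5*393 + 64 = 2029, q_3 = 5*43 + 7 = 222.
  i=4: a_4=4, p_4 = 4*2029 + 393 = 8509, q_4 = 4*222 + 43 = 931.
  i=5: a_5=1, p_5 = 1*8509 + 2029 = 10538, q_5 = 1*931 + 222 = 1153.
  i=6: a_6=2, p_6 = 2*10538 + 8509 = 29585, q_6 = 2*1153 + 931 = 3237.
  i=7: a_7=9, p_7 = 9*29585 + 10538 = 276803, q_7 = 9*3237 + 1153 = 30286.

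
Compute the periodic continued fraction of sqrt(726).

[26; (1, 16, 1, 52)]

Write x_i = (sqrt(726) + m_i)/d_i with (m_0, d_0) = (0, 1). a_0 = floor(sqrt(726)) = 26, since 26^2 = 676 <= 726 < 729 = 27^2.
Iterate m_{i+1} = d_i*a_i - m_i, d_{i+1} = (726 - m_{i+1}^2)/d_i, a_{i+1} = floor((a_0 + m_{i+1})/d_{i+1}):
  m_1 = 1*26 - 0 = 26, d_1 = (726 - 26^2)/1 = 50/1 = 50, a_1 = floor((26 + 26)/50) = 1.
  m_2 = 50*1 - 26 = 24, d_2 = (726 - 24^2)/50 = 150/50 = 3, a_2 = floor((26 + 24)/3) = 16.
  m_3 = 3*16 - 24 = 24, d_3 = (726 - 24^2)/3 = 150/3 = 50, a_3 = floor((26 + 24)/50) = 1.
  m_4 = 50*1 - 24 = 26, d_4 = (726 - 26^2)/50 = 50/50 = 1, a_4 = floor((26 + 26)/1) = 52.
  m_5 = 1*52 - 26 = 26, d_5 = (726 - 26^2)/1 = 50/1 = 50: (m_5, d_5) = (m_1, d_1) = (26, 50), so from here the quotients repeat a_1, ..., a_4; the period length is 4.
Hence the expansion of sqrt(726) is a_0 = 26 followed by the repeating block 1, 16, 1, 52 (period 4).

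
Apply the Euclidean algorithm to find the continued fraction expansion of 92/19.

[4; 1, 5, 3]

Run the Euclidean algorithm on 92 and 19; the successive quotients are the partial quotients a_0, a_1, ... (each step inverts the fractional part left over by the previous one):
  92 = 4*19 + 16, so a_0 = 4.
  19 = 1*16 + 3, so a_1 = 1.
  16 = 5*3 + 1, so a_2 = 5.
  3 = 3*1 + 0, so a_3 = 3.
The remainder reaches 0 after 4 divisions, so the expansion has 4 partial quotients, read off in order.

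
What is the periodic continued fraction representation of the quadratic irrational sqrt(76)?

[8; (1, 2, 1, 1, 5, 4, 5, 1, 1, 2, 1, 16)]

Write x_i = (sqrt(76) + m_i)/d_i with (m_0, d_0) = (0, 1). a_0 = floor(sqrt(76)) = 8, since 8^2 = 64 <= 76 < 81 = 9^2.
Iterate m_{i+1} = d_i*a_i - m_i, d_{i+1} = (76 - m_{i+1}^2)/d_i, a_{i+1} = floor((a_0 + m_{i+1})/d_{i+1}):
  m_1 = 1*8 - 0 = 8, d_1 = (76 - 8^2)/1 = 12/1 = 12, a_1 = floor((8 + 8)/12) = 1.
  m_2 = 12*1 - 8 = 4, d_2 = (76 - 4^2)/12 = 60/12 = 5, a_2 = floor((8 + 4)/5) = 2.
  m_3 = 5*2 - 4 = 6, d_3 = (76 - 6^2)/5 = 40/5 = 8, a_3 = floor((8 + 6)/8) = 1.
  m_4 = 8*1 - 6 = 2, d_4 = (76 - 2^2)/8 = 72/8 = 9, a_4 = floor((8 + 2)/9) = 1.
  m_5 = 9*1 - 2 = 7, d_5 = (76 - 7^2)/9 = 27/9 = 3, a_5 = floor((8 + 7)/3) = 5.
  m_6 = 3*5 - 7 = 8, d_6 = (76 - 8^2)/3 = 12/3 = 4, a_6 = floor((8 + 8)/4) = 4.
  m_7 = 4*4 - 8 = 8, d_7 = (76 - 8^2)/4 = 12/4 = 3, a_7 = floor((8 + 8)/3) = 5.
  m_8 = 3*5 - 8 = 7, d_8 = (76 - 7^2)/3 = 27/3 = 9, a_8 = floor((8 + 7)/9) = 1.
  m_9 = 9*1 - 7 = 2, d_9 = (76 - 2^2)/9 = 72/9 = 8, a_9 = floor((8 + 2)/8) = 1.
  m_10 = 8*1 - 2 = 6, d_10 = (76 - 6^2)/8 = 40/8 = 5, a_10 = floor((8 + 6)/5) = 2.
  m_11 = 5*2 - 6 = 4, d_11 = (76 - 4^2)/5 = 60/5 = 12, a_11 = floor((8 + 4)/12) = 1.
  m_12 = 12*1 - 4 = 8, d_12 = (76 - 8^2)/12 = 12/12 = 1, a_12 = floor((8 + 8)/1) = 16.
  m_13 = 1*16 - 8 = 8, d_13 = (76 - 8^2)/1 = 12/1 = 12: (m_13, d_13) = (m_1, d_1) = (8, 12), so from here the quotients repeat a_1, ..., a_12; the period length is 12.
Hence the expansion of sqrt(76) is a_0 = 8 followed by the repeating block 1, 2, 1, 1, 5, 4, 5, 1, 1, 2, 1, 16 (period 12).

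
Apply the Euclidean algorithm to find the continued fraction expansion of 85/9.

[9; 2, 4]

Run the Euclidean algorithm on 85 and 9; the successive quotients are the partial quotients a_0, a_1, ... (each step inverts the fractional part left over by the previous one):
  85 = 9*9 + 4, so a_0 = 9.
  9 = 2*4 + 1, so a_1 = 2.
  4 = 4*1 + 0, so a_2 = 4.
The remainder reaches 0 after 3 divisions, so the expansion has 3 partial quotients, read off in order.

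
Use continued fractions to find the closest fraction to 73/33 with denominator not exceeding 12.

Expand x = 73/33 as a continued fraction with the Euclidean algorithm:
  73 = 2*33 + 7, so a_0 = 2.
  33 = 4*7 + 5, so a_1 = 4.
  7 = 1*5 + 2, so a_2 = 1.
  5 = 2*2 + 1, so a_3 = 2.
  2 = 2*1 + 0, so a_4 = 2.
so x = [2; 4, 1, 2, 2].
Convergents (p_i = a_i*p_{i-1} + p_{i-2}, q_i = a_i*q_{i-1} + q_{i-2} with p_{-2}=0, p_{-1}=1, q_{-2}=1, q_{-1}=0), until the denominator exceeds 12:
  i=0: a_0=2, p_0 = 2*1 + 0 = 2, q_0 = 2*0 + 1 = 1.
  i=1: a_1=4, p_1 = 4*2 + 1 = 9, q_1 = 4*1 + 0 = 4.
  i=2: a_2=1, p_2 = 1*9 + 2 = 11, q_2 = 1*4 + 1 = 5.
  i=3: a_3=2, p_3 = 2*11 + 9 = 31, q_3 = 2*5 + 4 = 14.
q_3 = 14 > 12, so the last convergent with denominator <= 12 is p_2/q_2 = 11/5.
The closest fraction with denominator <= 12 is either p_2/q_2 or the intermediate fraction (k*p_2 + p_1)/(k*q_2 + q_1) with the largest k >= 1 whose denominator stays <= 12; these approach x as k grows, and every other convergent or intermediate fraction in range is farther away.
Largest k: floor((12 - q_1)/q_2) = floor((12 - 4)/5) = 1.
That gives (1*11 + 9)/(1*5 + 4) = 20/9.
Compare the errors: |x - 11/5| = |73*5 - 11*33|/(33*5) = 2/165, and |x - 20/9| = |73*9 - 20*33|/(33*9) = 3/297.
Cross-multiplying, 3*165 = 495 < 594 = 2*297, so 3/297 is smaller: the intermediate fraction 20/9 is closer to x than 11/5.

20/9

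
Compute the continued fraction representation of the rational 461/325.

Run the Euclidean algorithm on 461 and 325; the successive quotients are the partial quotients a_0, a_1, ... (each step inverts the fractional part left over by the previous one):
  461 = 1*325 + 136, so a_0 = 1.
  325 = 2*136 + 53, so a_1 = 2.
  136 = 2*53 + 30, so a_2 = 2.
  53 = 1*30 + 23, so a_3 = 1.
  30 = 1*23 + 7, so a_4 = 1.
  23 = 3*7 + 2, so a_5 = 3.
  7 = 3*2 + 1, so a_6 = 3.
  2 = 2*1 + 0, so a_7 = 2.
The remainder reaches 0 after 8 divisions, so the expansion has 8 partial quotients, read off in order.

[1; 2, 2, 1, 1, 3, 3, 2]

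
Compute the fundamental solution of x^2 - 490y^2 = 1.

First expand sqrt(490) as a continued fraction. With x_i = (sqrt(490) + m_i)/d_i and (m_0, d_0) = (0, 1): a_0 = floor(sqrt(490)) = 22, since 22^2 = 484 <= 490 < 529 = 23^2.
Iterate m_{i+1} = d_i*a_i - m_i, d_{i+1} = (490 - m_{i+1}^2)/d_i, a_{i+1} = floor((a_0 + m_{i+1})/d_{i+1}):
  m_1 = 1*22 - 0 = 22, d_1 = (490 - 22^2)/1 = 6/1 = 6, a_1 = floor((22 + 22)/6) = 7.
  m_2 = 6*7 - 22 = 20, d_2 = (490 - 20^2)/6 = 90/6 = 15, a_2 = floor((22 + 20)/15) = 2.
  m_3 = 15*2 - 20 = 10, d_3 = (490 - 10^2)/15 = 390/15 = 26, a_3 = floor((22 + 10)/26) = 1.
  m_4 = 26*1 - 10 = 16, d_4 = (490 - 16^2)/26 = 234/26 = 9, a_4 = floor((22 + 16)/9) = 4.
  m_5 = 9*4 - 16 = 20, d_5 = (490 - 20^2)/9 = 90/9 = 10, a_5 = floor((22 + 20)/10) = 4.
  m_6 = 10*4 - 20 = 20, d_6 = (490 - 20^2)/10 = 90/10 = 9, a_6 = floor((22 + 20)/9) = 4.
  m_7 = 9*4 - 20 = 16, d_7 = (490 - 16^2)/9 = 234/9 = 26, a_7 = floor((22 + 16)/26) = 1.
  m_8 = 26*1 - 16 = 10, d_8 = (490 - 10^2)/26 = 390/26 = 15, a_8 = floor((22 + 10)/15) = 2.
  m_9 = 15*2 - 10 = 20, d_9 = (490 - 20^2)/15 = 90/15 = 6, a_9 = floor((22 + 20)/6) = 7.
  m_10 = 6*7 - 20 = 22, d_10 = (490 - 22^2)/6 = 6/6 = 1, a_10 = floor((22 + 22)/1) = 44.
  m_11 = 1*44 - 22 = 22, d_11 = (490 - 22^2)/1 = 6/1 = 6: (m_11, d_11) = (m_1, d_1) = (22, 6), so from here the quotients repeat a_1, ..., a_10; the period length is 10.
So sqrt(490) = [22; (7, 2, 1, 4, 4, 4, 1, 2, 7, 44)] with period length k = 10.
k is even, so the fundamental solution of x^2 - 490y^2 = 1 is (p_{k-1}, q_{k-1}) = (p_9, q_9); compute convergents through index 9.
Convergents (p_i = a_i*p_{i-1} + p_{i-2}, q_i = a_i*q_{i-1} + q_{i-2} with p_{-2}=0, p_{-1}=1, q_{-2}=1, q_{-1}=0):
  i=0: a_0=22, p_0 = 22*1 + 0 = 22, q_0 = 22*0 + 1 = 1.
  i=1: a_1=7, p_1 = 7*22 + 1 = 155, q_1 = 7*1 + 0 = 7.
  i=2: a_2=2, p_2 = 2*155 + 22 = 332, q_2 = 2*7 + 1 = 15.
  i=3: a_3=1, p_3 = 1*332 + 155 = 487, q_3 = 1*15 + 7 = 22.
  i=4: a_4=4, p_4 = 4*487 + 332 = 2280, q_4 = 4*22 + 15 = 103.
  i=5: a_5=4, p_5 = 4*2280 + 487 = 9607, q_5 = 4*103 + 22 = 434.
  i=6: a_6=4, p_6 = 4*9607 + 2280 = 40708, q_6 = 4*434 + 103 = 1839.
  i=7: a_7=1, p_7 = 1*40708 + 9607 = 50315, q_7 = 1*1839 + 434 = 2273.
  i=8: a_8=2, p_8 = 2*50315 + 40708 = 141338, q_8 = 2*2273 + 1839 = 6385.
  i=9: a_9=7, p_9 = 7*141338 + 50315 = 1039681, q_9 = 7*6385 + 2273 = 46968.
Check: 1039681^2 - 490*46968^2 = 1080936581761 - 1080936581760 = 1, so (x, y) = (1039681, 46968) solves the equation, and by the theorem it is the least positive solution.

(x, y) = (1039681, 46968)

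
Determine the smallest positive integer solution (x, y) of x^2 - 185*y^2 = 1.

(x, y) = (9249, 680)

First expand sqrt(185) as a continued fraction. With x_i = (sqrt(185) + m_i)/d_i and (m_0, d_0) = (0, 1): a_0 = floor(sqrt(185)) = 13, since 13^2 = 169 <= 185 < 196 = 14^2.
Iterate m_{i+1} = d_i*a_i - m_i, d_{i+1} = (185 - m_{i+1}^2)/d_i, a_{i+1} = floor((a_0 + m_{i+1})/d_{i+1}):
  m_1 = 1*13 - 0 = 13, d_1 = (185 - 13^2)/1 = 16/1 = 16, a_1 = floor((13 + 13)/16) = 1.
  m_2 = 16*1 - 13 = 3, d_2 = (185 - 3^2)/16 = 176/16 = 11, a_2 = floor((13 + 3)/11) = 1.
  m_3 = 11*1 - 3 = 8, d_3 = (185 - 8^2)/11 = 121/11 = 11, a_3 = floor((13 + 8)/11) = 1.
  m_4 = 11*1 - 8 = 3, d_4 = (185 - 3^2)/11 = 176/11 = 16, a_4 = floor((13 + 3)/16) = 1.
  m_5 = 16*1 - 3 = 13, d_5 = (185 - 13^2)/16 = 16/16 = 1, a_5 = floor((13 + 13)/1) = 26.
  m_6 = 1*26 - 13 = 13, d_6 = (185 - 13^2)/1 = 16/1 = 16: (m_6, d_6) = (m_1, d_1) = (13, 16), so from here the quotients repeat a_1, ..., a_5; the period length is 5.
So sqrt(185) = [13; (1, 1, 1, 1, 26)] with period length k = 5.
k is odd, so (p_{k-1}, q_{k-1}) only solves x^2 - 185y^2 = -1 and the fundamental solution of x^2 - 185y^2 = 1 is (p_{2k-1}, q_{2k-1}) = (p_9, q_9); compute convergents through index 9, running through the period twice.
Convergents (p_i = a_i*p_{i-1} + p_{i-2}, q_i = a_i*q_{i-1} + q_{i-2} with p_{-2}=0, p_{-1}=1, q_{-2}=1, q_{-1}=0):
  i=0: a_0=13, p_0 = 13*1 + 0 = 13, q_0 = 13*0 + 1 = 1.
  i=1: a_1=1, p_1 = 1*13 + 1 = 14, q_1 = 1*1 + 0 = 1.
  i=2: a_2=1, p_2 = 1*14 + 13 = 27, q_2 = 1*1 + 1 = 2.
  i=3: a_3=1, p_3 = 1*27 + 14 = 41, q_3 = 1*2 + 1 = 3.
  i=4: a_4=1, p_4 = 1*41 + 27 = 68, q_4 = 1*3 + 2 = 5.
  i=5: a_5=26, p_5 = 26*68 + 41 = 1809, q_5 = 26*5 + 3 = 133.
  i=6: a_6=1, p_6 = 1*1809 + 68 = 1877, q_6 = 1*133 + 5 = 138.
  i=7: a_7=1, p_7 = 1*1877 + 1809 = 3686, q_7 = 1*138 + 133 = 271.
  i=8: a_8=1, p_8 = 1*3686 + 1877 = 5563, q_8 = 1*271 + 138 = 409.
  i=9: a_9=1, p_9 = 1*5563 + 3686 = 9249, q_9 = 1*409 + 271 = 680.
Indeed p_4^2 - 185*q_4^2 = 4624 - 4625 = -1, not +1.
Check: 9249^2 - 185*680^2 = 85544001 - 85544000 = 1, so (x, y) = (9249, 680) solves the equation, and by the theorem it is the least positive solution.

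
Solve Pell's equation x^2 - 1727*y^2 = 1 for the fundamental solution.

First expand sqrt(1727) as a continued fraction. With x_i = (sqrt(1727) + m_i)/d_i and (m_0, d_0) = (0, 1): a_0 = floor(sqrt(1727)) = 41, since 41^2 = 1681 <= 1727 < 1764 = 42^2.
Iterate m_{i+1} = d_i*a_i - m_i, d_{i+1} = (1727 - m_{i+1}^2)/d_i, a_{i+1} = floor((a_0 + m_{i+1})/d_{i+1}):
  m_1 = 1*41 - 0 = 41, d_1 = (1727 - 41^2)/1 = 46/1 = 46, a_1 = floor((41 + 41)/46) = 1.
  m_2 = 46*1 - 41 = 5, d_2 = (1727 - 5^2)/46 = 1702/46 = 37, a_2 = floor((41 + 5)/37) = 1.
  m_3 = 37*1 - 5 = 32, d_3 = (1727 - 32^2)/37 = 703/37 = 19, a_3 = floor((41 + 32)/19) = 3.
  m_4 = 19*3 - 32 = 25, d_4 = (1727 - 25^2)/19 = 1102/19 = 58, a_4 = floor((41 + 25)/58) = 1.
  m_5 = 58*1 - 25 = 33, d_5 = (1727 - 33^2)/58 = 638/58 = 11, a_5 = floor((41 + 33)/11) = 6.
  m_6 = 11*6 - 33 = 33, d_6 = (1727 - 33^2)/11 = 638/11 = 58, a_6 = floor((41 + 33)/58) = 1.
  m_7 = 58*1 - 33 = 25, d_7 = (1727 - 25^2)/58 = 1102/58 = 19, a_7 = floor((41 + 25)/19) = 3.
  m_8 = 19*3 - 25 = 32, d_8 = (1727 - 32^2)/19 = 703/19 = 37, a_8 = floor((41 + 32)/37) = 1.
  m_9 = 37*1 - 32 = 5, d_9 = (1727 - 5^2)/37 = 1702/37 = 46, a_9 = floor((41 + 5)/46) = 1.
  m_10 = 46*1 - 5 = 41, d_10 = (1727 - 41^2)/46 = 46/46 = 1, a_10 = floor((41 + 41)/1) = 82.
  m_11 = 1*82 - 41 = 41, d_11 = (1727 - 41^2)/1 = 46/1 = 46: (m_11, d_11) = (m_1, d_1) = (41, 46), so from here the quotients repeat a_1, ..., a_10; the period length is 10.
So sqrt(1727) = [41; (1, 1, 3, 1, 6, 1, 3, 1, 1, 82)] with period length k = 10.
k is even, so the fundamental solution of x^2 - 1727y^2 = 1 is (p_{k-1}, q_{k-1}) = (p_9, q_9); compute convergents through index 9.
Convergents (p_i = a_i*p_{i-1} + p_{i-2}, q_i = a_i*q_{i-1} + q_{i-2} with p_{-2}=0, p_{-1}=1, q_{-2}=1, q_{-1}=0):
  i=0: a_0=41, p_0 = 41*1 + 0 = 41, q_0 = 41*0 + 1 = 1.
  i=1: a_1=1, p_1 = 1*41 + 1 = 42, q_1 = 1*1 + 0 = 1.
  i=2: a_2=1, p_2 = 1*42 + 41 = 83, q_2 = 1*1 + 1 = 2.
  i=3: a_3=3, p_3 = 3*83 + 42 = 291, q_3 = 3*2 + 1 = 7.
  i=4: a_4=1, p_4 = 1*291 + 83 = 374, q_4 = 1*7 + 2 = 9.
  i=5: a_5=6, p_5 = 6*374 + 291 = 2535, q_5 = 6*9 + 7 = 61.
  i=6: a_6=1, p_6 = 1*2535 + 374 = 2909, q_6 = 1*61 + 9 = 70.
  i=7: a_7=3, p_7 = 3*2909 + 2535 = 11262, q_7 = 3*70 + 61 = 271.
  i=8: a_8=1, p_8 = 1*11262 + 2909 = 14171, q_8 = 1*271 + 70 = 341.
  i=9: a_9=1, p_9 = 1*14171 + 11262 = 25433, q_9 = 1*341 + 271 = 612.
Check: 25433^2 - 1727*612^2 = 646837489 - 646837488 = 1, so (x, y) = (25433, 612) solves the equation, and by the theorem it is the least positive solution.

(x, y) = (25433, 612)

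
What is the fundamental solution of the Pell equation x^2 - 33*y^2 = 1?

First expand sqrt(33) as a continued fraction. With x_i = (sqrt(33) + m_i)/d_i and (m_0, d_0) = (0, 1): a_0 = floor(sqrt(33)) = 5, since 5^2 = 25 <= 33 < 36 = 6^2.
Iterate m_{i+1} = d_i*a_i - m_i, d_{i+1} = (33 - m_{i+1}^2)/d_i, a_{i+1} = floor((a_0 + m_{i+1})/d_{i+1}):
  m_1 = 1*5 - 0 = 5, d_1 = (33 - 5^2)/1 = 8/1 = 8, a_1 = floor((5 + 5)/8) = 1.
  m_2 = 8*1 - 5 = 3, d_2 = (33 - 3^2)/8 = 24/8 = 3, a_2 = floor((5 + 3)/3) = 2.
  m_3 = 3*2 - 3 = 3, d_3 = (33 - 3^2)/3 = 24/3 = 8, a_3 = floor((5 + 3)/8) = 1.
  m_4 = 8*1 - 3 = 5, d_4 = (33 - 5^2)/8 = 8/8 = 1, a_4 = floor((5 + 5)/1) = 10.
  m_5 = 1*10 - 5 = 5, d_5 = (33 - 5^2)/1 = 8/1 = 8: (m_5, d_5) = (m_1, d_1) = (5, 8), so from here the quotients repeat a_1, ..., a_4; the period length is 4.
So sqrt(33) = [5; (1, 2, 1, 10)] with period length k = 4.
k is even, so the fundamental solution of x^2 - 33y^2 = 1 is (p_{k-1}, q_{k-1}) = (p_3, q_3); compute convergents through index 3.
Convergents (p_i = a_i*p_{i-1} + p_{i-2}, q_i = a_i*q_{i-1} + q_{i-2} with p_{-2}=0, p_{-1}=1, q_{-2}=1, q_{-1}=0):
  i=0: a_0=5, p_0 = 5*1 + 0 = 5, q_0 = 5*0 + 1 = 1.
  i=1: a_1=1, p_1 = 1*5 + 1 = 6, q_1 = 1*1 + 0 = 1.
  i=2: a_2=2, p_2 = 2*6 + 5 = 17, q_2 = 2*1 + 1 = 3.
  i=3: a_3=1, p_3 = 1*17 + 6 = 23, q_3 = 1*3 + 1 = 4.
Check: 23^2 - 33*4^2 = 529 - 528 = 1, so (x, y) = (23, 4) solves the equation, and by the theorem it is the least positive solution.

(x, y) = (23, 4)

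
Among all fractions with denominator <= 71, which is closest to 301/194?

Expand x = 301/194 as a continued fraction with the Euclidean algorithm:
  301 = 1*194 + 107, so a_0 = 1.
  194 = 1*107 + 87, so a_1 = 1.
  107 = 1*87 + 20, so a_2 = 1.
  87 = 4*20 + 7, so a_3 = 4.
  20 = 2*7 + 6, so a_4 = 2.
  7 = 1*6 + 1, so a_5 = 1.
  6 = 6*1 + 0, so a_6 = 6.
so x = [1; 1, 1, 4, 2, 1, 6].
Convergents (p_i = a_i*p_{i-1} + p_{i-2}, q_i = a_i*q_{i-1} + q_{i-2} with p_{-2}=0, p_{-1}=1, q_{-2}=1, q_{-1}=0), until the denominator exceeds 71:
  i=0: a_0=1, p_0 = 1*1 + 0 = 1, q_0 = 1*0 + 1 = 1.
  i=1: a_1=1, p_1 = 1*1 + 1 = 2, q_1 = 1*1 + 0 = 1.
  i=2: a_2=1, p_2 = 1*2 + 1 = 3, q_2 = 1*1 + 1 = 2.
  i=3: a_3=4, p_3 = 4*3 + 2 = 14, q_3 = 4*2 + 1 = 9.
  i=4: a_4=2, p_4 = 2*14 + 3 = 31, q_4 = 2*9 + 2 = 20.
  i=5: a_5=1, p_5 = 1*31 + 14 = 45, q_5 = 1*20 + 9 = 29.
  i=6: a_6=6, p_6 = 6*45 + 31 = 301, q_6 = 6*29 + 20 = 194.
q_6 = 194 > 71, so the last convergent with denominator <= 71 is p_5/q_5 = 45/29.
The closest fraction with denominator <= 71 is either p_5/q_5 or the intermediate fraction (k*p_5 + p_4)/(k*q_5 + q_4) with the largest k >= 1 whose denominator stays <= 71; these approach x as k grows, and every other convergent or intermediate fraction in range is farther away.
Largest k: floor((71 - q_4)/q_5) = floor((71 - 20)/29) = 1.
That gives (1*45 + 31)/(1*29 + 20) = 76/49.
Compare the errors: |x - 45/29| = |301*29 - 45*194|/(194*29) = 1/5626, and |x - 76/49| = |301*49 - 76*194|/(194*49) = 5/9506.
Cross-multiplying, 1*9506 = 9506 < 28130 = 5*5626, so 1/5626 is smaller: the convergent 45/29 is closer to x than 76/49.

45/29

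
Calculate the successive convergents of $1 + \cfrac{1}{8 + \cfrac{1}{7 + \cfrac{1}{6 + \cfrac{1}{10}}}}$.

Using the convergent recurrence p_i = a_i*p_{i-1} + p_{i-2}, q_i = a_i*q_{i-1} + q_{i-2} with p_{-2}=0, p_{-1}=1, q_{-2}=1, q_{-1}=0:
  i=0: a_0=1, p_0 = 1*1 + 0 = 1, q_0 = 1*0 + 1 = 1.
  i=1: a_1=8, p_1 = 8*1 + 1 = 9, q_1 = 8*1 + 0 = 8.
  i=2: a_2=7, p_2 = 7*9 + 1 = 64, q_2 = 7*8 + 1 = 57.
  i=3: a_3=6, p_3 = 6*64 + 9 = 393, q_3 = 6*57 + 8 = 350.
  i=4: a_4=10, p_4 = 10*393 + 64 = 3994, q_4 = 10*350 + 57 = 3557.

1/1, 9/8, 64/57, 393/350, 3994/3557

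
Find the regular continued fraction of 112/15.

[7; 2, 7]

Run the Euclidean algorithm on 112 and 15; the successive quotients are the partial quotients a_0, a_1, ... (each step inverts the fractional part left over by the previous one):
  112 = 7*15 + 7, so a_0 = 7.
  15 = 2*7 + 1, so a_1 = 2.
  7 = 7*1 + 0, so a_2 = 7.
The remainder reaches 0 after 3 divisions, so the expansion has 3 partial quotients, read off in order.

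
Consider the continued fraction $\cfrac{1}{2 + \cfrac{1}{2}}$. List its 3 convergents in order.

0/1, 1/2, 2/5

Using the convergent recurrence p_i = a_i*p_{i-1} + p_{i-2}, q_i = a_i*q_{i-1} + q_{i-2} with p_{-2}=0, p_{-1}=1, q_{-2}=1, q_{-1}=0:
  i=0: a_0=0, p_0 = 0*1 + 0 = 0, q_0 = 0*0 + 1 = 1.
  i=1: a_1=2, p_1 = 2*0 + 1 = 1, q_1 = 2*1 + 0 = 2.
  i=2: a_2=2, p_2 = 2*1 + 0 = 2, q_2 = 2*2 + 1 = 5.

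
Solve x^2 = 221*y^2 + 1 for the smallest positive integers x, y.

First expand sqrt(221) as a continued fraction. With x_i = (sqrt(221) + m_i)/d_i and (m_0, d_0) = (0, 1): a_0 = floor(sqrt(221)) = 14, since 14^2 = 196 <= 221 < 225 = 15^2.
Iterate m_{i+1} = d_i*a_i - m_i, d_{i+1} = (221 - m_{i+1}^2)/d_i, a_{i+1} = floor((a_0 + m_{i+1})/d_{i+1}):
  m_1 = 1*14 - 0 = 14, d_1 = (221 - 14^2)/1 = 25/1 = 25, a_1 = floor((14 + 14)/25) = 1.
  m_2 = 25*1 - 14 = 11, d_2 = (221 - 11^2)/25 = 100/25 = 4, a_2 = floor((14 + 11)/4) = 6.
  m_3 = 4*6 - 11 = 13, d_3 = (221 - 13^2)/4 = 52/4 = 13, a_3 = floor((14 + 13)/13) = 2.
  m_4 = 13*2 - 13 = 13, d_4 = (221 - 13^2)/13 = 52/13 = 4, a_4 = floor((14 + 13)/4) = 6.
  m_5 = 4*6 - 13 = 11, d_5 = (221 - 11^2)/4 = 100/4 = 25, a_5 = floor((14 + 11)/25) = 1.
  m_6 = 25*1 - 11 = 14, d_6 = (221 - 14^2)/25 = 25/25 = 1, a_6 = floor((14 + 14)/1) = 28.
  m_7 = 1*28 - 14 = 14, d_7 = (221 - 14^2)/1 = 25/1 = 25: (m_7, d_7) = (m_1, d_1) = (14, 25), so from here the quotients repeat a_1, ..., a_6; the period length is 6.
So sqrt(221) = [14; (1, 6, 2, 6, 1, 28)] with period length k = 6.
k is even, so the fundamental solution of x^2 - 221y^2 = 1 is (p_{k-1}, q_{k-1}) = (p_5, q_5); compute convergents through index 5.
Convergents (p_i = a_i*p_{i-1} + p_{i-2}, q_i = a_i*q_{i-1} + q_{i-2} with p_{-2}=0, p_{-1}=1, q_{-2}=1, q_{-1}=0):
  i=0: a_0=14, p_0 = 14*1 + 0 = 14, q_0 = 14*0 + 1 = 1.
  i=1: a_1=1, p_1 = 1*14 + 1 = 15, q_1 = 1*1 + 0 = 1.
  i=2: a_2=6, p_2 = 6*15 + 14 = 104, q_2 = 6*1 + 1 = 7.
  i=3: a_3=2, p_3 = 2*104 + 15 = 223, q_3 = 2*7 + 1 = 15.
  i=4: a_4=6, p_4 = 6*223 + 104 = 1442, q_4 = 6*15 + 7 = 97.
  i=5: a_5=1, p_5 = 1*1442 + 223 = 1665, q_5 = 1*97 + 15 = 112.
Check: 1665^2 - 221*112^2 = 2772225 - 2772224 = 1, so (x, y) = (1665, 112) solves the equation, and by the theorem it is the least positive solution.

(x, y) = (1665, 112)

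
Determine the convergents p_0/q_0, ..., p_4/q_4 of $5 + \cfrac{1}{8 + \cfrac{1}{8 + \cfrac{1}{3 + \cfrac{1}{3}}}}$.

Using the convergent recurrence p_i = a_i*p_{i-1} + p_{i-2}, q_i = a_i*q_{i-1} + q_{i-2} with p_{-2}=0, p_{-1}=1, q_{-2}=1, q_{-1}=0:
  i=0: a_0=5, p_0 = 5*1 + 0 = 5, q_0 = 5*0 + 1 = 1.
  i=1: a_1=8, p_1 = 8*5 + 1 = 41, q_1 = 8*1 + 0 = 8.
  i=2: a_2=8, p_2 = 8*41 + 5 = 333, q_2 = 8*8 + 1 = 65.
  i=3: a_3=3, p_3 = 3*333 + 41 = 1040, q_3 = 3*65 + 8 = 203.
  i=4: a_4=3, p_4 = 3*1040 + 333 = 3453, q_4 = 3*203 + 65 = 674.

5/1, 41/8, 333/65, 1040/203, 3453/674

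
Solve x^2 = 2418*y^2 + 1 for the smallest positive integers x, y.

(x, y) = (65597, 1334)

First expand sqrt(2418) as a continued fraction. With x_i = (sqrt(2418) + m_i)/d_i and (m_0, d_0) = (0, 1): a_0 = floor(sqrt(2418)) = 49, since 49^2 = 2401 <= 2418 < 2500 = 50^2.
Iterate m_{i+1} = d_i*a_i - m_i, d_{i+1} = (2418 - m_{i+1}^2)/d_i, a_{i+1} = floor((a_0 + m_{i+1})/d_{i+1}):
  m_1 = 1*49 - 0 = 49, d_1 = (2418 - 49^2)/1 = 17/1 = 17, a_1 = floor((49 + 49)/17) = 5.
  m_2 = 17*5 - 49 = 36, d_2 = (2418 - 36^2)/17 = 1122/17 = 66, a_2 = floor((49 + 36)/66) = 1.
  m_3 = 66*1 - 36 = 30, d_3 = (2418 - 30^2)/66 = 1518/66 = 23, a_3 = floor((49 + 30)/23) = 3.
  m_4 = 23*3 - 30 = 39, d_4 = (2418 - 39^2)/23 = 897/23 = 39, a_4 = floor((49 + 39)/39) = 2.
  m_5 = 39*2 - 39 = 39, d_5 = (2418 - 39^2)/39 = 897/39 = 23, a_5 = floor((49 + 39)/23) = 3.
  m_6 = 23*3 - 39 = 30, d_6 = (2418 - 30^2)/23 = 1518/23 = 66, a_6 = floor((49 + 30)/66) = 1.
  m_7 = 66*1 - 30 = 36, d_7 = (2418 - 36^2)/66 = 1122/66 = 17, a_7 = floor((49 + 36)/17) = 5.
  m_8 = 17*5 - 36 = 49, d_8 = (2418 - 49^2)/17 = 17/17 = 1, a_8 = floor((49 + 49)/1) = 98.
  m_9 = 1*98 - 49 = 49, d_9 = (2418 - 49^2)/1 = 17/1 = 17: (m_9, d_9) = (m_1, d_1) = (49, 17), so from here the quotients repeat a_1, ..., a_8; the period length is 8.
So sqrt(2418) = [49; (5, 1, 3, 2, 3, 1, 5, 98)] with period length k = 8.
k is even, so the fundamental solution of x^2 - 2418y^2 = 1 is (p_{k-1}, q_{k-1}) = (p_7, q_7); compute convergents through index 7.
Convergents (p_i = a_i*p_{i-1} + p_{i-2}, q_i = a_i*q_{i-1} + q_{i-2} with p_{-2}=0, p_{-1}=1, q_{-2}=1, q_{-1}=0):
  i=0: a_0=49, p_0 = 49*1 + 0 = 49, q_0 = 49*0 + 1 = 1.
  i=1: a_1=5, p_1 = 5*49 + 1 = 246, q_1 = 5*1 + 0 = 5.
  i=2: a_2=1, p_2 = 1*246 + 49 = 295, q_2 = 1*5 + 1 = 6.
  i=3: a_3=3, p_3 = 3*295 + 246 = 1131, q_3 = 3*6 + 5 = 23.
  i=4: a_4=2, p_4 = 2*1131 + 295 = 2557, q_4 = 2*23 + 6 = 52.
  i=5: a_5=3, p_5 = 3*2557 + 1131 = 8802, q_5 = 3*52 + 23 = 179.
  i=6: a_6=1, p_6 = 1*8802 + 2557 = 11359, q_6 = 1*179 + 52 = 231.
  i=7: a_7=5, p_7 = 5*11359 + 8802 = 65597, q_7 = 5*231 + 179 = 1334.
Check: 65597^2 - 2418*1334^2 = 4302966409 - 4302966408 = 1, so (x, y) = (65597, 1334) solves the equation, and by the theorem it is the least positive solution.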